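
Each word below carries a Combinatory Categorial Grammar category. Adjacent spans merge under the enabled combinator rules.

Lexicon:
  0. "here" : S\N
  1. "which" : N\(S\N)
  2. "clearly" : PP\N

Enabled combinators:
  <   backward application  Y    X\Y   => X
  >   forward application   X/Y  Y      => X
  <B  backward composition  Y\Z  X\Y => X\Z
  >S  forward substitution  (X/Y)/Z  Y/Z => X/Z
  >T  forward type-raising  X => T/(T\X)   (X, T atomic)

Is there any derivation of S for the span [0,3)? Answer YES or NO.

S\N N\(S\N) PP\N
CKY chart[0,3] = {N/(N\PP), NP/(NP\PP), PP, PP/(PP\PP), S/(S\PP)}; S ∉ chart

NO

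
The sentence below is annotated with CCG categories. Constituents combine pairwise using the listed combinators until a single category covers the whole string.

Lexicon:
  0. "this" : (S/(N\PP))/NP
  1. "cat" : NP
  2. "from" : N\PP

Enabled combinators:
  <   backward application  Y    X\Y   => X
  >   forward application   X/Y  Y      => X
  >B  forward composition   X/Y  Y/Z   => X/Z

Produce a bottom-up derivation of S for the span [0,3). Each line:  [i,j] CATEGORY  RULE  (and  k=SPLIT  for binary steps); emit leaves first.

[0,3] S   >
  [0,2] S/(N\PP)   >
    [0,1] "this" : (S/(N\PP))/NP
    [1,2] "cat" : NP
  [2,3] "from" : N\PP

[0,1] (S/(N\PP))/NP  lex  "this"
[1,2] NP  lex  "cat"
[0,2] S/(N\PP)  >  k=1
[2,3] N\PP  lex  "from"
[0,3] S  >  k=2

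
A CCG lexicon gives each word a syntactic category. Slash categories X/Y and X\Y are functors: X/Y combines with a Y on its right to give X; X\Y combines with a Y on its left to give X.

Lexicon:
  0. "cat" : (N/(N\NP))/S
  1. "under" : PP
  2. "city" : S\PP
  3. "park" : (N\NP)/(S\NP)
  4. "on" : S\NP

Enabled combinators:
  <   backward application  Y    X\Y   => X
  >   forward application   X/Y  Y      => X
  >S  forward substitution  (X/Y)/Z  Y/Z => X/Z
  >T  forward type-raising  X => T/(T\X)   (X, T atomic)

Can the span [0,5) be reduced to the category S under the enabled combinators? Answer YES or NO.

NO

(N/(N\NP))/S PP S\PP (N\NP)/(S\NP) S\NP
CKY chart[0,5] = {N, N/(N\N), NP/(NP\N), PP/(PP\N), S/(S\N)}; S ∉ chart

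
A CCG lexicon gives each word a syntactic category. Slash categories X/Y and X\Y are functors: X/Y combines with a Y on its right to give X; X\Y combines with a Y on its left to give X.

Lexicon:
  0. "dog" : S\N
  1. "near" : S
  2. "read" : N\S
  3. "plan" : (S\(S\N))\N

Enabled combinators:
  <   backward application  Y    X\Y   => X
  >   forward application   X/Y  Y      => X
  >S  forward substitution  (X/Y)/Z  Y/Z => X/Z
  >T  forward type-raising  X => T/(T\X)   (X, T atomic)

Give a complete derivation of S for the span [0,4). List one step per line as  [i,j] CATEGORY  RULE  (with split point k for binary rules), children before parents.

[0,1] S\N  lex  "dog"
[1,2] S  lex  "near"
[2,3] N\S  lex  "read"
[1,3] N  <  k=2
[3,4] (S\(S\N))\N  lex  "plan"
[1,4] S\(S\N)  <  k=3
[0,4] S  <  k=1

[0,4] S   <
  [0,1] "dog" : S\N
  [1,4] S\(S\N)   <
    [1,3] N   <
      [1,2] "near" : S
      [2,3] "read" : N\S
    [3,4] "plan" : (S\(S\N))\N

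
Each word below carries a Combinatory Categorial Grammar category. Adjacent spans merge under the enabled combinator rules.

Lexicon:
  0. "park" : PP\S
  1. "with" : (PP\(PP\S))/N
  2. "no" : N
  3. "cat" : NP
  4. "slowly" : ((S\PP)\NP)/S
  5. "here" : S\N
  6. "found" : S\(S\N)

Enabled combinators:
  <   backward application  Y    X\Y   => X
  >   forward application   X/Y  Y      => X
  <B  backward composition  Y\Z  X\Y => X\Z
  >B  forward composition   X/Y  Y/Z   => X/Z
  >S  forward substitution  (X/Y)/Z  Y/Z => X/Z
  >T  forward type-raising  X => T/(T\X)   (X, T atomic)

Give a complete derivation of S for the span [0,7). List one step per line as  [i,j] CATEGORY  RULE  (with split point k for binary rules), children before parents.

[0,7] S   <
  [0,3] PP   <
    [0,1] "park" : PP\S
    [1,3] PP\(PP\S)   >
      [1,2] "with" : (PP\(PP\S))/N
      [2,3] "no" : N
  [3,7] S\PP   <
    [3,4] "cat" : NP
    [4,7] (S\PP)\NP   >
      [4,5] "slowly" : ((S\PP)\NP)/S
      [5,7] S   <
        [5,6] "here" : S\N
        [6,7] "found" : S\(S\N)

[0,1] PP\S  lex  "park"
[1,2] (PP\(PP\S))/N  lex  "with"
[2,3] N  lex  "no"
[1,3] PP\(PP\S)  >  k=2
[0,3] PP  <  k=1
[3,4] NP  lex  "cat"
[4,5] ((S\PP)\NP)/S  lex  "slowly"
[5,6] S\N  lex  "here"
[6,7] S\(S\N)  lex  "found"
[5,7] S  <  k=6
[4,7] (S\PP)\NP  >  k=5
[3,7] S\PP  <  k=4
[0,7] S  <  k=3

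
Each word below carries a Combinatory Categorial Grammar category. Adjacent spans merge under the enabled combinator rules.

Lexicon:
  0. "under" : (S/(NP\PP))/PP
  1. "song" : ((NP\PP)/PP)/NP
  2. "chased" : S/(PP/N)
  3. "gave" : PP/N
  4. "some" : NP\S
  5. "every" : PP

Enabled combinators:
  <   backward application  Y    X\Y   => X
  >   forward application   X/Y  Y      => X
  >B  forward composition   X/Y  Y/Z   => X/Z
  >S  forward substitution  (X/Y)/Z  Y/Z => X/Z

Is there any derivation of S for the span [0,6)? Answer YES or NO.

YES

[0,6] S   >
  [0,5] S/PP   >S
    [0,1] "under" : (S/(NP\PP))/PP
    [1,5] (NP\PP)/PP   >
      [1,2] "song" : ((NP\PP)/PP)/NP
      [2,5] NP   <
        [2,4] S   >
          [2,3] "chased" : S/(PP/N)
          [3,4] "gave" : PP/N
        [4,5] "some" : NP\S
  [5,6] "every" : PP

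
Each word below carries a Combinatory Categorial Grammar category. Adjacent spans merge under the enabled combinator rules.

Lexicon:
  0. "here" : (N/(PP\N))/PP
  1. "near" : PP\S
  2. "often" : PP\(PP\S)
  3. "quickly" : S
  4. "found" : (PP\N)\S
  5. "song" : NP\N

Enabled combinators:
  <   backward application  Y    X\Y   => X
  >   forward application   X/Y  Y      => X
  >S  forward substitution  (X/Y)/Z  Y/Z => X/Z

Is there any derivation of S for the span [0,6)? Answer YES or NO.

(N/(PP\N))/PP PP\S PP\(PP\S) S (PP\N)\S NP\N
CKY chart[0,6] = {NP}; S ∉ chart

NO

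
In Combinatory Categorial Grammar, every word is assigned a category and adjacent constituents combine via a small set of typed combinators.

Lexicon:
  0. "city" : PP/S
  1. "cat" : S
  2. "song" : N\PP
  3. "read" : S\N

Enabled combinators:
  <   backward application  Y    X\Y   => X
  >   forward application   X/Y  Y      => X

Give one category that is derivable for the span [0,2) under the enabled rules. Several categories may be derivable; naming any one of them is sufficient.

[0,4] S   <
  [0,3] N   <
    [0,2] PP   >
      [0,1] "city" : PP/S
      [1,2] "cat" : S
    [2,3] "song" : N\PP
  [3,4] "read" : S\N

PP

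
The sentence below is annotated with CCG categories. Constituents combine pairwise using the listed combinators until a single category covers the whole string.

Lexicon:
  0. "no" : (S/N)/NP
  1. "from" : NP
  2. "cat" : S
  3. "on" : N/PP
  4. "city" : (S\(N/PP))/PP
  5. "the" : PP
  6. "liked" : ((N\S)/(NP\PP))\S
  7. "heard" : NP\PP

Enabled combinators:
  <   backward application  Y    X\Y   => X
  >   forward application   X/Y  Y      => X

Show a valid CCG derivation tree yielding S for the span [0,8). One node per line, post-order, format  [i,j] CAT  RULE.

[0,1] (S/N)/NP  lex  "no"
[1,2] NP  lex  "from"
[0,2] S/N  >  k=1
[2,3] S  lex  "cat"
[3,4] N/PP  lex  "on"
[4,5] (S\(N/PP))/PP  lex  "city"
[5,6] PP  lex  "the"
[4,6] S\(N/PP)  >  k=5
[3,6] S  <  k=4
[6,7] ((N\S)/(NP\PP))\S  lex  "liked"
[3,7] (N\S)/(NP\PP)  <  k=6
[7,8] NP\PP  lex  "heard"
[3,8] N\S  >  k=7
[2,8] N  <  k=3
[0,8] S  >  k=2

[0,8] S   >
  [0,2] S/N   >
    [0,1] "no" : (S/N)/NP
    [1,2] "from" : NP
  [2,8] N   <
    [2,3] "cat" : S
    [3,8] N\S   >
      [3,7] (N\S)/(NP\PP)   <
        [3,6] S   <
          [3,4] "on" : N/PP
          [4,6] S\(N/PP)   >
            [4,5] "city" : (S\(N/PP))/PP
            [5,6] "the" : PP
        [6,7] "liked" : ((N\S)/(NP\PP))\S
      [7,8] "heard" : NP\PP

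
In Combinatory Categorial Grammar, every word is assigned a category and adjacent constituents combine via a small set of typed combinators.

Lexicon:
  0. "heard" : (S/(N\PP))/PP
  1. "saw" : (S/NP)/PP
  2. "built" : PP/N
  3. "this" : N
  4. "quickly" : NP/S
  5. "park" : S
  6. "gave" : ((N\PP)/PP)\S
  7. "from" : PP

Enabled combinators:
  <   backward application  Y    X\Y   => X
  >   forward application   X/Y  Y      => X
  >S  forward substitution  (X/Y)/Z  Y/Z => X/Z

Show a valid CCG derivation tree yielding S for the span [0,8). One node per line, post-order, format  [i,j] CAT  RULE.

[0,1] (S/(N\PP))/PP  lex  "heard"
[1,2] (S/NP)/PP  lex  "saw"
[2,3] PP/N  lex  "built"
[3,4] N  lex  "this"
[2,4] PP  >  k=3
[1,4] S/NP  >  k=2
[4,5] NP/S  lex  "quickly"
[5,6] S  lex  "park"
[4,6] NP  >  k=5
[1,6] S  >  k=4
[6,7] ((N\PP)/PP)\S  lex  "gave"
[1,7] (N\PP)/PP  <  k=6
[0,7] S/PP  >S  k=1
[7,8] PP  lex  "from"
[0,8] S  >  k=7

[0,8] S   >
  [0,7] S/PP   >S
    [0,1] "heard" : (S/(N\PP))/PP
    [1,7] (N\PP)/PP   <
      [1,6] S   >
        [1,4] S/NP   >
          [1,2] "saw" : (S/NP)/PP
          [2,4] PP   >
            [2,3] "built" : PP/N
            [3,4] "this" : N
        [4,6] NP   >
          [4,5] "quickly" : NP/S
          [5,6] "park" : S
      [6,7] "gave" : ((N\PP)/PP)\S
  [7,8] "from" : PP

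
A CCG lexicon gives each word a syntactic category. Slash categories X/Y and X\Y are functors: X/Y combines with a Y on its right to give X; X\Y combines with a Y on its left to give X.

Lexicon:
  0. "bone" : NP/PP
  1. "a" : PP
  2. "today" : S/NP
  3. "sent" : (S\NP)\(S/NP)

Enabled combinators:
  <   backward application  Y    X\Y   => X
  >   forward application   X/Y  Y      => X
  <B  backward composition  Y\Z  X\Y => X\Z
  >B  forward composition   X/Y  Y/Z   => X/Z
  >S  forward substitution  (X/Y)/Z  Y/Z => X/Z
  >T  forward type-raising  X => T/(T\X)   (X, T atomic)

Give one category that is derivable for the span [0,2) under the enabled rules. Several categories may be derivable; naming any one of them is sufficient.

NP

[0,4] S   <
  [0,2] NP   >
    [0,1] "bone" : NP/PP
    [1,2] "a" : PP
  [2,4] S\NP   <
    [2,3] "today" : S/NP
    [3,4] "sent" : (S\NP)\(S/NP)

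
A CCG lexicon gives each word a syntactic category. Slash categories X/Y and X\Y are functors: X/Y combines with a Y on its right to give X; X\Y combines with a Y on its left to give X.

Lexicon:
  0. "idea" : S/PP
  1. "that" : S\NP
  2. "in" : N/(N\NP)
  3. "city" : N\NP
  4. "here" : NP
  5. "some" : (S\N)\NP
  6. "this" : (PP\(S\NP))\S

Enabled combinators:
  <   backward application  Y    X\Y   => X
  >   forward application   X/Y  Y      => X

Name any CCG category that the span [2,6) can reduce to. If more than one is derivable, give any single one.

[0,7] S   >
  [0,1] "idea" : S/PP
  [1,7] PP   <
    [1,2] "that" : S\NP
    [2,7] PP\(S\NP)   <
      [2,6] S   <
        [2,4] N   >
          [2,3] "in" : N/(N\NP)
          [3,4] "city" : N\NP
        [4,6] S\N   <
          [4,5] "here" : NP
          [5,6] "some" : (S\N)\NP
      [6,7] "this" : (PP\(S\NP))\S

S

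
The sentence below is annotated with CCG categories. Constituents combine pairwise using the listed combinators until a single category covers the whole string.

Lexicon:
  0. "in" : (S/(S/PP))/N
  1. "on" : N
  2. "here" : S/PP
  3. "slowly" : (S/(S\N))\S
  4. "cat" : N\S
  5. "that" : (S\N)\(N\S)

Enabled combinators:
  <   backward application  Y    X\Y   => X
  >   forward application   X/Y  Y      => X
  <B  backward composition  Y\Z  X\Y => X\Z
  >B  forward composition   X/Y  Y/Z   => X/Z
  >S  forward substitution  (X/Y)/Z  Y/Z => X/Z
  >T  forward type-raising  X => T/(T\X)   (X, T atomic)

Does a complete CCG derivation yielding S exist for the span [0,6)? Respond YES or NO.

YES

[0,6] S   >
  [0,4] S/(S\N)   <
    [0,3] S   >
      [0,2] S/(S/PP)   >
        [0,1] "in" : (S/(S/PP))/N
        [1,2] "on" : N
      [2,3] "here" : S/PP
    [3,4] "slowly" : (S/(S\N))\S
  [4,6] S\N   <
    [4,5] "cat" : N\S
    [5,6] "that" : (S\N)\(N\S)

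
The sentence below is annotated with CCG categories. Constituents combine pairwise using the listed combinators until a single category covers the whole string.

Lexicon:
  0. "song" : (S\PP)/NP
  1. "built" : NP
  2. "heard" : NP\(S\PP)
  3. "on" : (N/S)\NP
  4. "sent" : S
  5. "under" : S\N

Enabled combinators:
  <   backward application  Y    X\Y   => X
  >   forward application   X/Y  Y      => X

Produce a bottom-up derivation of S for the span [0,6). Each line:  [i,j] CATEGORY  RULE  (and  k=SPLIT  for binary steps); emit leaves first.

[0,6] S   <
  [0,5] N   >
    [0,4] N/S   <
      [0,3] NP   <
        [0,2] S\PP   >
          [0,1] "song" : (S\PP)/NP
          [1,2] "built" : NP
        [2,3] "heard" : NP\(S\PP)
      [3,4] "on" : (N/S)\NP
    [4,5] "sent" : S
  [5,6] "under" : S\N

[0,1] (S\PP)/NP  lex  "song"
[1,2] NP  lex  "built"
[0,2] S\PP  >  k=1
[2,3] NP\(S\PP)  lex  "heard"
[0,3] NP  <  k=2
[3,4] (N/S)\NP  lex  "on"
[0,4] N/S  <  k=3
[4,5] S  lex  "sent"
[0,5] N  >  k=4
[5,6] S\N  lex  "under"
[0,6] S  <  k=5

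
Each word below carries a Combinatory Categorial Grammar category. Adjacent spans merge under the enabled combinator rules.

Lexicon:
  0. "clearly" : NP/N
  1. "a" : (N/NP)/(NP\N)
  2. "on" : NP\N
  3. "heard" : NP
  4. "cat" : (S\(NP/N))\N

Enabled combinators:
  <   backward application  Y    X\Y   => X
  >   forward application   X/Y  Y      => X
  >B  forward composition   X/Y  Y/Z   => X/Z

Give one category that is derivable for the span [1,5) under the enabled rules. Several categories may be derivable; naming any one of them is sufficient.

S\(NP/N)

[0,5] S   <
  [0,1] "clearly" : NP/N
  [1,5] S\(NP/N)   <
    [1,4] N   >
      [1,3] N/NP   >
        [1,2] "a" : (N/NP)/(NP\N)
        [2,3] "on" : NP\N
      [3,4] "heard" : NP
    [4,5] "cat" : (S\(NP/N))\N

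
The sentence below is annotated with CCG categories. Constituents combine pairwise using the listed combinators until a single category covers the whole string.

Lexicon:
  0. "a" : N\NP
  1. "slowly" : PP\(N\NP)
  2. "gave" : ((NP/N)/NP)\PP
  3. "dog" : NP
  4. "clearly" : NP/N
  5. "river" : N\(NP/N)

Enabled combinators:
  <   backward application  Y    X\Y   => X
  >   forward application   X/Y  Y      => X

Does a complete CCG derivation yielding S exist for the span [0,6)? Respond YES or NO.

N\NP PP\(N\NP) ((NP/N)/NP)\PP NP NP/N N\(NP/N)
CKY chart[0,6] = {NP}; S ∉ chart

NO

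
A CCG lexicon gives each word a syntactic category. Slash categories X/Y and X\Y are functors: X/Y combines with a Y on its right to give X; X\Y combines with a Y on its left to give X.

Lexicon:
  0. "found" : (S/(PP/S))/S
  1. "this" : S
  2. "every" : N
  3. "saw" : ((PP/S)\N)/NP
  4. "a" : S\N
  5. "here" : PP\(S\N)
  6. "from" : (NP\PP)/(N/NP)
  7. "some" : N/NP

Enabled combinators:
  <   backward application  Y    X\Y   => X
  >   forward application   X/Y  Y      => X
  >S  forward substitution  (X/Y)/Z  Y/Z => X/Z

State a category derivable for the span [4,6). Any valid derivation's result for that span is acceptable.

PP

[0,8] S   >
  [0,2] S/(PP/S)   >
    [0,1] "found" : (S/(PP/S))/S
    [1,2] "this" : S
  [2,8] PP/S   <
    [2,3] "every" : N
    [3,8] (PP/S)\N   >
      [3,4] "saw" : ((PP/S)\N)/NP
      [4,8] NP   <
        [4,6] PP   <
          [4,5] "a" : S\N
          [5,6] "here" : PP\(S\N)
        [6,8] NP\PP   >
          [6,7] "from" : (NP\PP)/(N/NP)
          [7,8] "some" : N/NP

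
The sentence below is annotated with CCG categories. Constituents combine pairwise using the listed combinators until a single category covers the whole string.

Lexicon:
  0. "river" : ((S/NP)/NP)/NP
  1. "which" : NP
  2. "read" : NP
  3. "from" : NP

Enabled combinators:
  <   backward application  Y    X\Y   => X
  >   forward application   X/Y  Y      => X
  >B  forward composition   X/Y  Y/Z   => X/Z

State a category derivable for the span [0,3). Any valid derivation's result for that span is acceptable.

[0,4] S   >
  [0,3] S/NP   >
    [0,2] (S/NP)/NP   >
      [0,1] "river" : ((S/NP)/NP)/NP
      [1,2] "which" : NP
    [2,3] "read" : NP
  [3,4] "from" : NP

S/NP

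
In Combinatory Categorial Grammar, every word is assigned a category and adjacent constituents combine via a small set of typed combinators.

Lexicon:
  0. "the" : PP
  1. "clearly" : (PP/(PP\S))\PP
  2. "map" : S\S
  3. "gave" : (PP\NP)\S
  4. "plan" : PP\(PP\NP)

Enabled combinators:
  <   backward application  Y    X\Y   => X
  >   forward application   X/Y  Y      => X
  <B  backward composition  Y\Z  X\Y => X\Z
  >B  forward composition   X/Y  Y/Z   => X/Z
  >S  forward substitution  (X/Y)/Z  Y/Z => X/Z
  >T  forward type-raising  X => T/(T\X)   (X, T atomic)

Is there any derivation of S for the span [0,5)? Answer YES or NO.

PP (PP/(PP\S))\PP S\S (PP\NP)\S PP\(PP\NP)
CKY chart[0,5] = {N/(N\PP), NP/(NP\PP), PP, PP/(PP\PP), S/(S\PP)}; S ∉ chart

NO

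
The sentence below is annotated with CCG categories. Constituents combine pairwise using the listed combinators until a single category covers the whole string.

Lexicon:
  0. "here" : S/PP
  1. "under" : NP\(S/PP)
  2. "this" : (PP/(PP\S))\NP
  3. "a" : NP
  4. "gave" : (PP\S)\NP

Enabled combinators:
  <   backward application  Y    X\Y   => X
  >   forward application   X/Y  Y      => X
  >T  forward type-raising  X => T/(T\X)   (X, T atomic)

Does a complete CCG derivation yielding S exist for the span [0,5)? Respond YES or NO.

NO

S/PP NP\(S/PP) (PP/(PP\S))\NP NP (PP\S)\NP
CKY chart[0,5] = {N/(N\PP), NP/(NP\PP), PP, PP/(PP\PP), S/(S\PP)}; S ∉ chart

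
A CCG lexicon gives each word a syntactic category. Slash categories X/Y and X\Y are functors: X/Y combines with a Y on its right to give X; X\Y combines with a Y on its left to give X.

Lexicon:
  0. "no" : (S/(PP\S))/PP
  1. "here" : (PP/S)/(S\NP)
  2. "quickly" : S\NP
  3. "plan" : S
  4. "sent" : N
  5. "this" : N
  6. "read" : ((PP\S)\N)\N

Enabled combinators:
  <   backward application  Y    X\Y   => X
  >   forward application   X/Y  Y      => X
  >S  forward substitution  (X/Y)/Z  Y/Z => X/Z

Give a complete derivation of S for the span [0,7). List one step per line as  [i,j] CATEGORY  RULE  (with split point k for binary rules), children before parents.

[0,7] S   >
  [0,4] S/(PP\S)   >
    [0,1] "no" : (S/(PP\S))/PP
    [1,4] PP   >
      [1,3] PP/S   >
        [1,2] "here" : (PP/S)/(S\NP)
        [2,3] "quickly" : S\NP
      [3,4] "plan" : S
  [4,7] PP\S   <
    [4,5] "sent" : N
    [5,7] (PP\S)\N   <
      [5,6] "this" : N
      [6,7] "read" : ((PP\S)\N)\N

[0,1] (S/(PP\S))/PP  lex  "no"
[1,2] (PP/S)/(S\NP)  lex  "here"
[2,3] S\NP  lex  "quickly"
[1,3] PP/S  >  k=2
[3,4] S  lex  "plan"
[1,4] PP  >  k=3
[0,4] S/(PP\S)  >  k=1
[4,5] N  lex  "sent"
[5,6] N  lex  "this"
[6,7] ((PP\S)\N)\N  lex  "read"
[5,7] (PP\S)\N  <  k=6
[4,7] PP\S  <  k=5
[0,7] S  >  k=4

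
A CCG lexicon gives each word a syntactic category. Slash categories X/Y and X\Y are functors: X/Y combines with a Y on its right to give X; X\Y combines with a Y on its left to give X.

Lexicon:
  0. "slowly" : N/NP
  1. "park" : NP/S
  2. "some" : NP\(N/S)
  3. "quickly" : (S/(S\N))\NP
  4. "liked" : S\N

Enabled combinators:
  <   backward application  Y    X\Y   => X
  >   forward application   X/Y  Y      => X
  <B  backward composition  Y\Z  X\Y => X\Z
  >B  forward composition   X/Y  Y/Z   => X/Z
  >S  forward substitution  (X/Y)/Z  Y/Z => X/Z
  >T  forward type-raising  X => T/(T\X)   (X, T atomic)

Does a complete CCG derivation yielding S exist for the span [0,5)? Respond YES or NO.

[0,5] S   >
  [0,4] S/(S\N)   <
    [0,3] NP   <
      [0,2] N/S   >B
        [0,1] "slowly" : N/NP
        [1,2] "park" : NP/S
      [2,3] "some" : NP\(N/S)
    [3,4] "quickly" : (S/(S\N))\NP
  [4,5] "liked" : S\N

YES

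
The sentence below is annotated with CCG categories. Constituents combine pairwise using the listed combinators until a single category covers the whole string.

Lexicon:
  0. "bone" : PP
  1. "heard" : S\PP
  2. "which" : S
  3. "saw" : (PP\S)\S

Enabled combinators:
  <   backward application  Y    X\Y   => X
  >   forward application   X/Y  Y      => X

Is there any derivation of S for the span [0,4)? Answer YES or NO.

PP S\PP S (PP\S)\S
CKY chart[0,4] = {PP}; S ∉ chart

NO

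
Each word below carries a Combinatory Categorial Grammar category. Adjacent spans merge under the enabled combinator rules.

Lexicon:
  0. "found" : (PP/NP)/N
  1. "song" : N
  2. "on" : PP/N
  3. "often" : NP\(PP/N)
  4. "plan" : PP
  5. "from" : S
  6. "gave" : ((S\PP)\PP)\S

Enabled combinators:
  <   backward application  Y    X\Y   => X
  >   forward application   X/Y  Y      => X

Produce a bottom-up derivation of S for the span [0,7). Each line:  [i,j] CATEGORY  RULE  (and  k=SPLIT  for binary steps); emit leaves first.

[0,1] (PP/NP)/N  lex  "found"
[1,2] N  lex  "song"
[0,2] PP/NP  >  k=1
[2,3] PP/N  lex  "on"
[3,4] NP\(PP/N)  lex  "often"
[2,4] NP  <  k=3
[0,4] PP  >  k=2
[4,5] PP  lex  "plan"
[5,6] S  lex  "from"
[6,7] ((S\PP)\PP)\S  lex  "gave"
[5,7] (S\PP)\PP  <  k=6
[4,7] S\PP  <  k=5
[0,7] S  <  k=4

[0,7] S   <
  [0,4] PP   >
    [0,2] PP/NP   >
      [0,1] "found" : (PP/NP)/N
      [1,2] "song" : N
    [2,4] NP   <
      [2,3] "on" : PP/N
      [3,4] "often" : NP\(PP/N)
  [4,7] S\PP   <
    [4,5] "plan" : PP
    [5,7] (S\PP)\PP   <
      [5,6] "from" : S
      [6,7] "gave" : ((S\PP)\PP)\S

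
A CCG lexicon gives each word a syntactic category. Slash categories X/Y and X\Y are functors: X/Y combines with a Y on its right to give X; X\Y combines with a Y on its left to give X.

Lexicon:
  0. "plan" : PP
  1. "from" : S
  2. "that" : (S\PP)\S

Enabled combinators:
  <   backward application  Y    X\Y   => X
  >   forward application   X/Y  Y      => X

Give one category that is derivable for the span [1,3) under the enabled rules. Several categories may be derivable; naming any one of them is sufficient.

S\PP

[0,3] S   <
  [0,1] "plan" : PP
  [1,3] S\PP   <
    [1,2] "from" : S
    [2,3] "that" : (S\PP)\S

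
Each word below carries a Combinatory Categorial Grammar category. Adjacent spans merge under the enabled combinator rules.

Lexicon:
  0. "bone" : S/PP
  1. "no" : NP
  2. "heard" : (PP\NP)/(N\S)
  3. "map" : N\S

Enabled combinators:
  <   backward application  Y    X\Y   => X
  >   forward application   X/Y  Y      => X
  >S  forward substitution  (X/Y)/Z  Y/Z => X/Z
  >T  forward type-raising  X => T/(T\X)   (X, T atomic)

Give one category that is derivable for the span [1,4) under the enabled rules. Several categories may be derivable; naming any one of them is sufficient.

[0,4] S   >
  [0,1] "bone" : S/PP
  [1,4] PP   <
    [1,2] "no" : NP
    [2,4] PP\NP   >
      [2,3] "heard" : (PP\NP)/(N\S)
      [3,4] "map" : N\S

PP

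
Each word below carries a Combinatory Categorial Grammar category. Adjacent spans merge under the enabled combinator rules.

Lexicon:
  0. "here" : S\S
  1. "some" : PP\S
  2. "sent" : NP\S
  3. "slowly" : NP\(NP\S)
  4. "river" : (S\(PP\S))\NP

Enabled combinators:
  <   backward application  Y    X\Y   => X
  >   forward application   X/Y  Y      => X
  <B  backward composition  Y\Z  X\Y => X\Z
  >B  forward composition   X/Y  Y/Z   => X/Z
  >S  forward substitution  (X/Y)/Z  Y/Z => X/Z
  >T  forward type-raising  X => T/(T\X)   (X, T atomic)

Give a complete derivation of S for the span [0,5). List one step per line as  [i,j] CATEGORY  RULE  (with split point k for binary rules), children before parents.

[0,5] S   <
  [0,2] PP\S   <B
    [0,1] "here" : S\S
    [1,2] "some" : PP\S
  [2,5] S\(PP\S)   <
    [2,4] NP   <
      [2,3] "sent" : NP\S
      [3,4] "slowly" : NP\(NP\S)
    [4,5] "river" : (S\(PP\S))\NP

[0,1] S\S  lex  "here"
[1,2] PP\S  lex  "some"
[0,2] PP\S  <B  k=1
[2,3] NP\S  lex  "sent"
[3,4] NP\(NP\S)  lex  "slowly"
[2,4] NP  <  k=3
[4,5] (S\(PP\S))\NP  lex  "river"
[2,5] S\(PP\S)  <  k=4
[0,5] S  <  k=2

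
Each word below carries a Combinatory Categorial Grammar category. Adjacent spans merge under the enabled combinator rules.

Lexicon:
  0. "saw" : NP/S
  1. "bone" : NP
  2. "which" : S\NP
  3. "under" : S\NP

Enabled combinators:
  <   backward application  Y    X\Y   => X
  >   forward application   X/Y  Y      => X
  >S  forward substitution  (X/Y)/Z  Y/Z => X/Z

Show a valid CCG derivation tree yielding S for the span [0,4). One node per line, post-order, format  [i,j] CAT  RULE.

[0,1] NP/S  lex  "saw"
[1,2] NP  lex  "bone"
[2,3] S\NP  lex  "which"
[1,3] S  <  k=2
[0,3] NP  >  k=1
[3,4] S\NP  lex  "under"
[0,4] S  <  k=3

[0,4] S   <
  [0,3] NP   >
    [0,1] "saw" : NP/S
    [1,3] S   <
      [1,2] "bone" : NP
      [2,3] "which" : S\NP
  [3,4] "under" : S\NP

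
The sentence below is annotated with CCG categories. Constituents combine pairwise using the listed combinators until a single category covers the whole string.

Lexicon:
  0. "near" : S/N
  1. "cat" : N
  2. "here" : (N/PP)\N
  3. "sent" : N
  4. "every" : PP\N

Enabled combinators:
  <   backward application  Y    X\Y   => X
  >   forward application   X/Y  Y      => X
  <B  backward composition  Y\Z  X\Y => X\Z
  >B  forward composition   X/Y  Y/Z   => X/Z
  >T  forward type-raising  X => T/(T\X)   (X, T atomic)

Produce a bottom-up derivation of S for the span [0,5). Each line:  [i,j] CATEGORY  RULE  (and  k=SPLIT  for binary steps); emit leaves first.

[0,1] S/N  lex  "near"
[1,2] N  lex  "cat"
[2,3] (N/PP)\N  lex  "here"
[1,3] N/PP  <  k=2
[3,4] N  lex  "sent"
[4,5] PP\N  lex  "every"
[3,5] PP  <  k=4
[1,5] N  >  k=3
[0,5] S  >  k=1

[0,5] S   >
  [0,1] "near" : S/N
  [1,5] N   >
    [1,3] N/PP   <
      [1,2] "cat" : N
      [2,3] "here" : (N/PP)\N
    [3,5] PP   <
      [3,4] "sent" : N
      [4,5] "every" : PP\N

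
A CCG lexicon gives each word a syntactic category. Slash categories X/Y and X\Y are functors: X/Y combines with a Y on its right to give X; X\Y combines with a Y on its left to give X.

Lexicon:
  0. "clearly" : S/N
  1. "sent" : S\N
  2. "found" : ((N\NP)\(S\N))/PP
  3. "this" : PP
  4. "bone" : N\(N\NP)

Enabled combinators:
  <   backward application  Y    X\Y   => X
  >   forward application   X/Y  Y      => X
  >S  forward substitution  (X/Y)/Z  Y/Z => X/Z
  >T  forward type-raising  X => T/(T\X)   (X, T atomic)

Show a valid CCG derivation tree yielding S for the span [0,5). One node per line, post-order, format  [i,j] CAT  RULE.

[0,1] S/N  lex  "clearly"
[1,2] S\N  lex  "sent"
[2,3] ((N\NP)\(S\N))/PP  lex  "found"
[3,4] PP  lex  "this"
[2,4] (N\NP)\(S\N)  >  k=3
[1,4] N\NP  <  k=2
[4,5] N\(N\NP)  lex  "bone"
[1,5] N  <  k=4
[0,5] S  >  k=1

[0,5] S   >
  [0,1] "clearly" : S/N
  [1,5] N   <
    [1,4] N\NP   <
      [1,2] "sent" : S\N
      [2,4] (N\NP)\(S\N)   >
        [2,3] "found" : ((N\NP)\(S\N))/PP
        [3,4] "this" : PP
    [4,5] "bone" : N\(N\NP)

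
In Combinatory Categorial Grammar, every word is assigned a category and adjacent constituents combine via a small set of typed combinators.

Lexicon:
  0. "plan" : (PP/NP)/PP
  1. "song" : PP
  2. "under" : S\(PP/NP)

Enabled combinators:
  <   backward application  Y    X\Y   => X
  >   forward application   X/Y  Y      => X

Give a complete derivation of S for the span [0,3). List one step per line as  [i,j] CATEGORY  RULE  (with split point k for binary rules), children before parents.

[0,1] (PP/NP)/PP  lex  "plan"
[1,2] PP  lex  "song"
[0,2] PP/NP  >  k=1
[2,3] S\(PP/NP)  lex  "under"
[0,3] S  <  k=2

[0,3] S   <
  [0,2] PP/NP   >
    [0,1] "plan" : (PP/NP)/PP
    [1,2] "song" : PP
  [2,3] "under" : S\(PP/NP)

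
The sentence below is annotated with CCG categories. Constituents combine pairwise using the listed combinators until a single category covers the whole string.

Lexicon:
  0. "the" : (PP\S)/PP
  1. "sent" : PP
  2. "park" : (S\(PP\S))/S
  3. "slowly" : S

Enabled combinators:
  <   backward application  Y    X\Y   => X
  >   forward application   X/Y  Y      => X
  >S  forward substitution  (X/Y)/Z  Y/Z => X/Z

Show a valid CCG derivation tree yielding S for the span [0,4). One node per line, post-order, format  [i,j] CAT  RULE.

[0,4] S   <
  [0,2] PP\S   >
    [0,1] "the" : (PP\S)/PP
    [1,2] "sent" : PP
  [2,4] S\(PP\S)   >
    [2,3] "park" : (S\(PP\S))/S
    [3,4] "slowly" : S

[0,1] (PP\S)/PP  lex  "the"
[1,2] PP  lex  "sent"
[0,2] PP\S  >  k=1
[2,3] (S\(PP\S))/S  lex  "park"
[3,4] S  lex  "slowly"
[2,4] S\(PP\S)  >  k=3
[0,4] S  <  k=2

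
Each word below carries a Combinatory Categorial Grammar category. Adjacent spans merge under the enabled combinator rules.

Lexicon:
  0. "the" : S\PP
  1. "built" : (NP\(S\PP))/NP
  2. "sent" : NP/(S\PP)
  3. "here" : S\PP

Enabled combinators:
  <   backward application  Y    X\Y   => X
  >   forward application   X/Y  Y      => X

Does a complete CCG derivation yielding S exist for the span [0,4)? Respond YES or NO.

NO

S\PP (NP\(S\PP))/NP NP/(S\PP) S\PP
CKY chart[0,4] = {NP}; S ∉ chart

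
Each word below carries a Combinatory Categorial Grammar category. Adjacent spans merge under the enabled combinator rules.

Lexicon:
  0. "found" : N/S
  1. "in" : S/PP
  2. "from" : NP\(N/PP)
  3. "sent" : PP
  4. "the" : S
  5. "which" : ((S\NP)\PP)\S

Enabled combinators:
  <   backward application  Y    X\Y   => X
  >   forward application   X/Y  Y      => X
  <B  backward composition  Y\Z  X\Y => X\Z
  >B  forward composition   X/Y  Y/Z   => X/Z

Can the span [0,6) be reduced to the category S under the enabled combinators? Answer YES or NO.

YES

[0,6] S   <
  [0,3] NP   <
    [0,2] N/PP   >B
      [0,1] "found" : N/S
      [1,2] "in" : S/PP
    [2,3] "from" : NP\(N/PP)
  [3,6] S\NP   <
    [3,4] "sent" : PP
    [4,6] (S\NP)\PP   <
      [4,5] "the" : S
      [5,6] "which" : ((S\NP)\PP)\S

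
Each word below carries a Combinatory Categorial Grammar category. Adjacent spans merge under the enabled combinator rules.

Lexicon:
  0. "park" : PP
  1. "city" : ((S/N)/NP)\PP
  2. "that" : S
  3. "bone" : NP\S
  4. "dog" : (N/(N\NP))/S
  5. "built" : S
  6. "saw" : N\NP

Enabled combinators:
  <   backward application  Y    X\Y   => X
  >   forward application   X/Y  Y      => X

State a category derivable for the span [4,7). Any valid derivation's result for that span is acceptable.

[0,7] S   >
  [0,4] S/N   >
    [0,2] (S/N)/NP   <
      [0,1] "park" : PP
      [1,2] "city" : ((S/N)/NP)\PP
    [2,4] NP   <
      [2,3] "that" : S
      [3,4] "bone" : NP\S
  [4,7] N   >
    [4,6] N/(N\NP)   >
      [4,5] "dog" : (N/(N\NP))/S
      [5,6] "built" : S
    [6,7] "saw" : N\NP

N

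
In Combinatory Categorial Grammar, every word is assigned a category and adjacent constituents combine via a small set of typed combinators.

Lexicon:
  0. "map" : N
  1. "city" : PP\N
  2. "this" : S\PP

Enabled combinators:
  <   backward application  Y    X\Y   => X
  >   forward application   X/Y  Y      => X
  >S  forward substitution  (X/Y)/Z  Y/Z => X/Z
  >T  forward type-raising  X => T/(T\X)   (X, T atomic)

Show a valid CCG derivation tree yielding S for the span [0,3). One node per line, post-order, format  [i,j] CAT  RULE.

[0,1] N  lex  "map"
[0,1] PP/(PP\N)  >T
[1,2] PP\N  lex  "city"
[0,2] PP  >  k=1
[2,3] S\PP  lex  "this"
[0,3] S  <  k=2

[0,3] S   <
  [0,2] PP   >
    [0,1] PP/(PP\N)   >T
      [0,1] "map" : N
    [1,2] "city" : PP\N
  [2,3] "this" : S\PP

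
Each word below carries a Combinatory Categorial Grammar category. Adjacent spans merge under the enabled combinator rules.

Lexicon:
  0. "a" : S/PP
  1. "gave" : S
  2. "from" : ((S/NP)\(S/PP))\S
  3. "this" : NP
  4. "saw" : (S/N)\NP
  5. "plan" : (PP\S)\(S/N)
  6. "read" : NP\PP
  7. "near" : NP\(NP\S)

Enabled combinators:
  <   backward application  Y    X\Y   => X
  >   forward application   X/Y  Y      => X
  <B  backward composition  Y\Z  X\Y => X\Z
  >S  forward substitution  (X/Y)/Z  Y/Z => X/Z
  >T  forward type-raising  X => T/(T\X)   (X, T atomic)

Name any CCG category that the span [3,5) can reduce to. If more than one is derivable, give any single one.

S/N

[0,8] S   >
  [0,3] S/NP   <
    [0,1] "a" : S/PP
    [1,3] (S/NP)\(S/PP)   <
      [1,2] "gave" : S
      [2,3] "from" : ((S/NP)\(S/PP))\S
  [3,8] NP   <
    [3,7] NP\S   <B
      [3,6] PP\S   <
        [3,5] S/N   <
          [3,4] "this" : NP
          [4,5] "saw" : (S/N)\NP
        [5,6] "plan" : (PP\S)\(S/N)
      [6,7] "read" : NP\PP
    [7,8] "near" : NP\(NP\S)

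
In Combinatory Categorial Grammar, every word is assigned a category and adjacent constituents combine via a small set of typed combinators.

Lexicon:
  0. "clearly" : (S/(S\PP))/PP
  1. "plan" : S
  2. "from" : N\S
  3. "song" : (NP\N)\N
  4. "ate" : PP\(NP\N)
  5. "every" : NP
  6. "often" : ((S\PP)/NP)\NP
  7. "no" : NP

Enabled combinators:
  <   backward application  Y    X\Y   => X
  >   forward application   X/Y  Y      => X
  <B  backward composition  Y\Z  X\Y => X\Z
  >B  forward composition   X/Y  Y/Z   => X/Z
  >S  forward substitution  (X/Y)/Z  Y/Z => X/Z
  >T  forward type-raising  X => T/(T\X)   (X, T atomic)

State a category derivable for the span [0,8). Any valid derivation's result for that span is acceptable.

S

[0,8] S   >
  [0,5] S/(S\PP)   >
    [0,1] "clearly" : (S/(S\PP))/PP
    [1,5] PP   <
      [1,4] NP\N   <
        [1,3] N   <
          [1,2] "plan" : S
          [2,3] "from" : N\S
        [3,4] "song" : (NP\N)\N
      [4,5] "ate" : PP\(NP\N)
  [5,8] S\PP   >
    [5,7] (S\PP)/NP   <
      [5,6] "every" : NP
      [6,7] "often" : ((S\PP)/NP)\NP
    [7,8] "no" : NP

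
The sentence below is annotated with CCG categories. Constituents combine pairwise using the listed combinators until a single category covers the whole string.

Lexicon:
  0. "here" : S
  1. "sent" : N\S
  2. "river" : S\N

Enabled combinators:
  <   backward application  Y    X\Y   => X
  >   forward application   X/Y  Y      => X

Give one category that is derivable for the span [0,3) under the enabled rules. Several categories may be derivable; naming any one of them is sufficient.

S

[0,3] S   <
  [0,2] N   <
    [0,1] "here" : S
    [1,2] "sent" : N\S
  [2,3] "river" : S\N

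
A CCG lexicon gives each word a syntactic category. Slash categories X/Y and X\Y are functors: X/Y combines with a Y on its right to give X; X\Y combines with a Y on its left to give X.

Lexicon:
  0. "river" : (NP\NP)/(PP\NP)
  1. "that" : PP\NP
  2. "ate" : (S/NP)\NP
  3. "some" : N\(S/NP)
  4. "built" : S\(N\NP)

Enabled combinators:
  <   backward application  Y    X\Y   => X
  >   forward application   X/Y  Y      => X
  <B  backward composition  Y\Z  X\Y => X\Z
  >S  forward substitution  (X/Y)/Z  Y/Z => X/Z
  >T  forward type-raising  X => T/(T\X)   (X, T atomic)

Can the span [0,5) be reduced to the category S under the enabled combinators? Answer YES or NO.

YES

[0,5] S   <
  [0,4] N\NP   <B
    [0,2] NP\NP   >
      [0,1] "river" : (NP\NP)/(PP\NP)
      [1,2] "that" : PP\NP
    [2,4] N\NP   <B
      [2,3] "ate" : (S/NP)\NP
      [3,4] "some" : N\(S/NP)
  [4,5] "built" : S\(N\NP)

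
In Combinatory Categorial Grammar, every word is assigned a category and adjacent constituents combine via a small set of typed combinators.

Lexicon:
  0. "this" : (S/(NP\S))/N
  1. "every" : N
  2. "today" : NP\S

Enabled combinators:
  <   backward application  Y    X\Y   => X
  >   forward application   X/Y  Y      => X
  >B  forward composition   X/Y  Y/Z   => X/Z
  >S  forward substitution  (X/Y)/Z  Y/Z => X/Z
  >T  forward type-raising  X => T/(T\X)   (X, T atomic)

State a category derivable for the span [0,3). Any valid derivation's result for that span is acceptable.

S

[0,3] S   >
  [0,2] S/(NP\S)   >
    [0,1] "this" : (S/(NP\S))/N
    [1,2] "every" : N
  [2,3] "today" : NP\S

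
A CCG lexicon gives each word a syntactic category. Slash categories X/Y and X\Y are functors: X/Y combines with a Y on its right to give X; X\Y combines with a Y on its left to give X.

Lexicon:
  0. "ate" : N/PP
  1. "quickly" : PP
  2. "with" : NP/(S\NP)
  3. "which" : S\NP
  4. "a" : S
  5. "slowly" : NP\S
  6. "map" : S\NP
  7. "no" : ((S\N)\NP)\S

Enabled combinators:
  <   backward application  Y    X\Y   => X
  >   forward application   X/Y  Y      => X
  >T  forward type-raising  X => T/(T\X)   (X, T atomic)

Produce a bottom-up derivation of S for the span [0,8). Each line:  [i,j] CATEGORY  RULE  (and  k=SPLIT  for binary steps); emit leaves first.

[0,8] S   <
  [0,2] N   >
    [0,1] "ate" : N/PP
    [1,2] "quickly" : PP
  [2,8] S\N   <
    [2,4] NP   >
      [2,3] "with" : NP/(S\NP)
      [3,4] "which" : S\NP
    [4,8] (S\N)\NP   <
      [4,7] S   <
        [4,6] NP   <
          [4,5] "a" : S
          [5,6] "slowly" : NP\S
        [6,7] "map" : S\NP
      [7,8] "no" : ((S\N)\NP)\S

[0,1] N/PP  lex  "ate"
[1,2] PP  lex  "quickly"
[0,2] N  >  k=1
[2,3] NP/(S\NP)  lex  "with"
[3,4] S\NP  lex  "which"
[2,4] NP  >  k=3
[4,5] S  lex  "a"
[5,6] NP\S  lex  "slowly"
[4,6] NP  <  k=5
[6,7] S\NP  lex  "map"
[4,7] S  <  k=6
[7,8] ((S\N)\NP)\S  lex  "no"
[4,8] (S\N)\NP  <  k=7
[2,8] S\N  <  k=4
[0,8] S  <  k=2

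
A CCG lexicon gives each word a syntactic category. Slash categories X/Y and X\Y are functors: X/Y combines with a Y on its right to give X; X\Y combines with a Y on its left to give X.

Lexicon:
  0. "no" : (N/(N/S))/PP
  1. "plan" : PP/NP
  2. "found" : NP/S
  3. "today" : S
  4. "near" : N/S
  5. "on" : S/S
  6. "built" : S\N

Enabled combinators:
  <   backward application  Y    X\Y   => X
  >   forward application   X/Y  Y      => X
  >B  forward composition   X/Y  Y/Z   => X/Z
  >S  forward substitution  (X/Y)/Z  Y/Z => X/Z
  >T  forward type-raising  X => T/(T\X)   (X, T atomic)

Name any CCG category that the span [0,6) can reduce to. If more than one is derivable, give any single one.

[0,7] S   <
  [0,6] N   >
    [0,4] N/(N/S)   >
      [0,1] "no" : (N/(N/S))/PP
      [1,4] PP   >
        [1,2] "plan" : PP/NP
        [2,4] NP   >
          [2,3] "found" : NP/S
          [3,4] "today" : S
    [4,6] N/S   >B
      [4,5] "near" : N/S
      [5,6] "on" : S/S
  [6,7] "built" : S\N

N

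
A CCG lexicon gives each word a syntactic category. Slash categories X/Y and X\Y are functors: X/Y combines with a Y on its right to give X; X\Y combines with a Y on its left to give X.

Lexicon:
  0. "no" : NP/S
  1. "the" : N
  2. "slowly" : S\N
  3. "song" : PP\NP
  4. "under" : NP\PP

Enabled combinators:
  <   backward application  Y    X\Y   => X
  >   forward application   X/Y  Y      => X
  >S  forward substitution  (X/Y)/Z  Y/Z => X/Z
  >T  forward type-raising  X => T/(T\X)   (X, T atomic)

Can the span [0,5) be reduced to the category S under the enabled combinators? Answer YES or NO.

NO

NP/S N S\N PP\NP NP\PP
CKY chart[0,5] = {N/(N\NP), NP, NP/(NP\NP), PP/(PP\NP), S/(S\NP)}; S ∉ chart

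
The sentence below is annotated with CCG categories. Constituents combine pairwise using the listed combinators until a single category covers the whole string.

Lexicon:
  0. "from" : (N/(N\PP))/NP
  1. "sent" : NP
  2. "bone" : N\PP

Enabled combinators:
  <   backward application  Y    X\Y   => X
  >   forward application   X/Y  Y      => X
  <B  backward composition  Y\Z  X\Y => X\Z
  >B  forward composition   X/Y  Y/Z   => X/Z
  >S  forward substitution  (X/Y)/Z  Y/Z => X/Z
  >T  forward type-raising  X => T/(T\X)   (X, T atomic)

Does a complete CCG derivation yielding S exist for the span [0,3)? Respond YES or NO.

NO

(N/(N\PP))/NP NP N\PP
CKY chart[0,3] = {N, N/(N\N), NP/(NP\N), PP/(PP\N), S/(S\N)}; S ∉ chart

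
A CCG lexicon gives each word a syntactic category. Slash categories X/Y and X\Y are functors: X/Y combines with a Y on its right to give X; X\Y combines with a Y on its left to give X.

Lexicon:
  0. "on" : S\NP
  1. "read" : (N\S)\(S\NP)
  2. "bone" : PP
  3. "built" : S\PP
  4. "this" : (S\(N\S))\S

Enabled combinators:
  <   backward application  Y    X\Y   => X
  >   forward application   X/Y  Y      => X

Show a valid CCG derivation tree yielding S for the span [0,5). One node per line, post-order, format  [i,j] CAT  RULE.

[0,1] S\NP  lex  "on"
[1,2] (N\S)\(S\NP)  lex  "read"
[0,2] N\S  <  k=1
[2,3] PP  lex  "bone"
[3,4] S\PP  lex  "built"
[2,4] S  <  k=3
[4,5] (S\(N\S))\S  lex  "this"
[2,5] S\(N\S)  <  k=4
[0,5] S  <  k=2

[0,5] S   <
  [0,2] N\S   <
    [0,1] "on" : S\NP
    [1,2] "read" : (N\S)\(S\NP)
  [2,5] S\(N\S)   <
    [2,4] S   <
      [2,3] "bone" : PP
      [3,4] "built" : S\PP
    [4,5] "this" : (S\(N\S))\S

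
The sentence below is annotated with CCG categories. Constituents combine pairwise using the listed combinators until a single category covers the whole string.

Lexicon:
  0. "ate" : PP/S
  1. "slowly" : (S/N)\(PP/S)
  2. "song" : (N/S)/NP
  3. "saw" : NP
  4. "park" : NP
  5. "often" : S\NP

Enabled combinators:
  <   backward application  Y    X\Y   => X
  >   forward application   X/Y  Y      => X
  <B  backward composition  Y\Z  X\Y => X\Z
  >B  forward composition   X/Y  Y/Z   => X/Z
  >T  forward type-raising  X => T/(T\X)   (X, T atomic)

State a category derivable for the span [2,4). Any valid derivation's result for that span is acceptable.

N/S

[0,6] S   >
  [0,2] S/N   <
    [0,1] "ate" : PP/S
    [1,2] "slowly" : (S/N)\(PP/S)
  [2,6] N   >
    [2,4] N/S   >
      [2,3] "song" : (N/S)/NP
      [3,4] "saw" : NP
    [4,6] S   <
      [4,5] "park" : NP
      [5,6] "often" : S\NP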